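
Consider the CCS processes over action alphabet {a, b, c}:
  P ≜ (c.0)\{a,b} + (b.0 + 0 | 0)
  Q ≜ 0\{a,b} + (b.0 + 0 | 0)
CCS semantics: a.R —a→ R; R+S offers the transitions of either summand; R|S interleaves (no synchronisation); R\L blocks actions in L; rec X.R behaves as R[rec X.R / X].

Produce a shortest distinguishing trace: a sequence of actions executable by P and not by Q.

P's transition system — 3 states:
  p0 = (c.0)\{a,b} + (b.0 + 0 | 0) ⊢ ··b··> p1, ··c··> p2
  p1 = 0 ⊢ stopped
  p2 = 0\{a,b} ⊢ stopped
Q's transition system — 2 states:
  q0 = 0\{a,b} + (b.0 + 0 | 0) ⊢ ··b··> q1
  q1 = 0 ⊢ stopped
Trace ⟨c⟩ through P, begin at {p0}:
  step 1 (c): {p2}
  P completes σ.
Trace ⟨c⟩ through Q, begin at {q0}:
  step 1 (c): ∅ (Q stuck)

c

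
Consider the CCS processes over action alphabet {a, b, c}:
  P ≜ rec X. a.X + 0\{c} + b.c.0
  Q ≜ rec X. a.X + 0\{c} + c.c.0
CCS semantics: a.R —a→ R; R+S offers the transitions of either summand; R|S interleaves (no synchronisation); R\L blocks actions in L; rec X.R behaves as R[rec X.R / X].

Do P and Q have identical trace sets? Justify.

Reachable graph of P (3 states):
  u0 = rec X. a.X + 0\{c} + b.c.0 | ··a··> u0, ··b··> u1
  u1 = c.0 | ··c··> u2
  u2 = 0 | stopped
Reachable graph of Q (3 states):
  v0 = rec X. a.X + 0\{c} + c.c.0 | ··a··> v0, ··c··> v1
  v1 = c.0 | ··c··> v2
  v2 = 0 | stopped
Trace ⟨b⟩ through P, begin at {u0}:
  step 1 (b): {u1}
  ✓ P
Trace ⟨b⟩ through Q, begin at {v0}:
  step 1 (b): ∅  — Q cannot continue

NO — witness ⟨b⟩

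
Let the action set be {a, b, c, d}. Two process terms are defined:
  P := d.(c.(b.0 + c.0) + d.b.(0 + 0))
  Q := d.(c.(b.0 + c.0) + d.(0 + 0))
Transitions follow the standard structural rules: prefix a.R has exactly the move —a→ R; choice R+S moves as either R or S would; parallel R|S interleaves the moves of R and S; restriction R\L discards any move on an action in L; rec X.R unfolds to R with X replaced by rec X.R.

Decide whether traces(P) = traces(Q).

traces(P) ≠ traces(Q) — witness ⟨ddb⟩

P's transition system — 6 states:
  u0 = d.(c.(b.0 + c.0) + d.b.(0 + 0)) :: -d-> u1
  u1 = c.(b.0 + c.0) + d.b.(0 + 0) :: -c-> u2, -d-> u3
  u2 = b.0 + c.0 :: -b-> u4, -c-> u4
  u3 = b.(0 + 0) :: -b-> u5
  u4 = 0 :: ∅
  u5 = 0 + 0 :: ∅
Q's transition system — 5 states:
  v0 = d.(c.(b.0 + c.0) + d.(0 + 0)) :: -d-> v1
  v1 = c.(b.0 + c.0) + d.(0 + 0) :: -c-> v2, -d-> v3
  v2 = b.0 + c.0 :: -b-> v4, -c-> v4
  v3 = 0 + 0 :: ∅
  v4 = 0 :: ∅
Trace ⟨ddb⟩ through P, begin at {u0}:
  after d @ step 1: {u1}
  after d @ step 2: {u3}
  after b @ step 3: {u5}
  — P admits the full trace.
Trace ⟨ddb⟩ through Q, begin at {v0}:
  after d @ step 1: {v1}
  after d @ step 2: {v3}
  after b @ step 3: ∅  — Q cannot continue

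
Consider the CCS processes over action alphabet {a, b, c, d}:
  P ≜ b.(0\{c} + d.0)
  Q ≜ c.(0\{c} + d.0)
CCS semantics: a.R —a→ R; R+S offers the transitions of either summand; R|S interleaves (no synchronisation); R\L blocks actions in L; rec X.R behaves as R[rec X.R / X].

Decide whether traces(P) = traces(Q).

trace-distinct — witness ⟨b⟩

P's transition system — 3 states:
  m0 = b.(0\{c} + d.0) → -b-> m1
  m1 = 0\{c} + d.0 → -d-> m2
  m2 = 0 → (no moves)
Q's transition system — 3 states:
  n0 = c.(0\{c} + d.0) → -c-> n1
  n1 = 0\{c} + d.0 → -d-> n2
  n2 = 0 → (no moves)
Executing b from P (initial set {m0}):
  step 1 (b): {m1}
  — P admits the full trace.
Executing b from Q (initial set {n0}):
  step 1 (b): no successor for Q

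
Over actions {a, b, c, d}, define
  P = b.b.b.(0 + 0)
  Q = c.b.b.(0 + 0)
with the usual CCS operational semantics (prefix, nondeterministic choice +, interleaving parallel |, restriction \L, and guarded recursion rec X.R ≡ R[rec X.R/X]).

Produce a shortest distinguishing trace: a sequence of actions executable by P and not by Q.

Reachable graph of P (4 states):
  m0 = b.b.b.(0 + 0) :: -b-> m1
  m1 = b.b.(0 + 0) :: -b-> m2
  m2 = b.(0 + 0) :: -b-> m3
  m3 = 0 + 0 :: (no moves)
Reachable graph of Q (4 states):
  n0 = c.b.b.(0 + 0) :: -c-> n1
  n1 = b.b.(0 + 0) :: -b-> n2
  n2 = b.(0 + 0) :: -b-> n3
  n3 = 0 + 0 :: (no moves)
Trace ⟨b⟩ through P, begin at {m0}:
  [1] b ⇒ {m1}
  P completes σ.
Trace ⟨b⟩ through Q, begin at {n0}:
  [1] b ⇒ ∅  — Q cannot continue

b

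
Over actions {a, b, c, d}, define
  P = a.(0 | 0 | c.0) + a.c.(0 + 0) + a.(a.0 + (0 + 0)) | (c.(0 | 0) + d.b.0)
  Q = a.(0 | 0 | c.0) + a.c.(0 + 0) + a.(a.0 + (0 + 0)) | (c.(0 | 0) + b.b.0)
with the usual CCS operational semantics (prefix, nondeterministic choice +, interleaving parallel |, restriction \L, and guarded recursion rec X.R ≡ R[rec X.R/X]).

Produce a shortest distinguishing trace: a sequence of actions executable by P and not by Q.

P's transition system — 16 states:
  s0 = a.(0 | 0 | c.0) + a.c.(0 + 0) + a.(a.0 + (0 + 0)) | (c.(0 | 0) + d.b.0) | ··a··> s1, ··a··> s2, ··a··> s3, ··c··> s4, ··d··> s5
  s1 = (a.0 + (0 + 0)) | (c.(0 | 0) + d.b.0) | ··a··> s6, ··c··> s7, ··d··> s8
  s2 = 0 | 0 | c.0 | ··c··> s9
  s3 = c.(0 + 0) | ··c··> s10
  s4 = a.(a.0 + (0 + 0)) | (0 | 0) | ··a··> s7
  s5 = a.(a.0 + (0 + 0)) | b.0 | ··a··> s8, ··b··> s11
  s6 = 0 | (c.(0 | 0) + d.b.0) | ··c··> s12, ··d··> s13
  s7 = (a.0 + (0 + 0)) | (0 | 0) | ··a··> s12
  s8 = (a.0 + (0 + 0)) | b.0 | ··a··> s13, ··b··> s14
  s9 = 0 | 0 | 0 | ·
  s10 = 0 + 0 | ·
  s11 = a.(a.0 + (0 + 0)) | 0 | ··a··> s14
  s12 = 0 | (0 | 0) | ·
  s13 = 0 | b.0 | ··b··> s15
  s14 = (a.0 + (0 + 0)) | 0 | ··a··> s15
  s15 = 0 | 0 | ·
Q's transition system — 16 states:
  t0 = a.(0 | 0 | c.0) + a.c.(0 + 0) + a.(a.0 + (0 + 0)) | (c.(0 | 0) + b.b.0) | ··a··> t1, ··a··> t2, ··a··> t3, ··b··> t4, ··c··> t5
  t1 = (a.0 + (0 + 0)) | (c.(0 | 0) + b.b.0) | ··a··> t6, ··b··> t7, ··c··> t8
  t2 = 0 | 0 | c.0 | ··c··> t9
  t3 = c.(0 + 0) | ··c··> t10
  t4 = a.(a.0 + (0 + 0)) | b.0 | ··a··> t7, ··b··> t11
  t5 = a.(a.0 + (0 + 0)) | (0 | 0) | ··a··> t8
  t6 = 0 | (c.(0 | 0) + b.b.0) | ··b··> t12, ··c··> t13
  t7 = (a.0 + (0 + 0)) | b.0 | ··a··> t12, ··b··> t14
  t8 = (a.0 + (0 + 0)) | (0 | 0) | ··a··> t13
  t9 = 0 | 0 | 0 | ·
  t10 = 0 + 0 | ·
  t11 = a.(a.0 + (0 + 0)) | 0 | ··a··> t14
  t12 = 0 | b.0 | ··b··> t15
  t13 = 0 | (0 | 0) | ·
  t14 = (a.0 + (0 + 0)) | 0 | ··a··> t15
  t15 = 0 | 0 | ·
Trace ⟨d⟩ through P, begin at {s0}:
  after d @ step 1: {s5}
  P completes σ.
Trace ⟨d⟩ through Q, begin at {t0}:
  after d @ step 1: no successor for Q

d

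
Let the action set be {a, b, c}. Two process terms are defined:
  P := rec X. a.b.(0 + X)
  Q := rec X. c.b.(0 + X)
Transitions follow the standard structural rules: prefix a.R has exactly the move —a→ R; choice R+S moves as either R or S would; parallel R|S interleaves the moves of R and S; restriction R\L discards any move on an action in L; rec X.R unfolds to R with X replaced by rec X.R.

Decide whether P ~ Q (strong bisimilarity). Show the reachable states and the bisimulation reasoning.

not bisimilar

P's transition system — 3 states:
  s0 = rec X. a.b.(0 + X) → —a→ s1
  s1 = b.(0 + (rec X. a.b.(0 + X))) → —b→ s2
  s2 = 0 + (rec X. a.b.(0 + X)) → —a→ s1
Q's transition system — 3 states:
  t0 = rec X. c.b.(0 + X) → —c→ t1
  t1 = b.(0 + (rec X. c.b.(0 + X))) → —b→ t2
  t2 = 0 + (rec X. c.b.(0 + X)) → —c→ t1
Partition-refinement fixed point:
  B0 = {s0, s2}
  B1 = {s1}
  B2 = {t0, t2}
  B3 = {t1}
s0 ∈ B0, t0 ∈ B2 → different blocks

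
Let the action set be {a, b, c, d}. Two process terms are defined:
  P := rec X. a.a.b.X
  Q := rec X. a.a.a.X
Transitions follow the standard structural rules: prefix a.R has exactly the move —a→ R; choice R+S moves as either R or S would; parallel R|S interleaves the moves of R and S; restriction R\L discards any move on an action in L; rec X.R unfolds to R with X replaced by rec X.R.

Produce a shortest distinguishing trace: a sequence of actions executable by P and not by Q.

Reachable graph of P (3 states):
  p0 = rec X. a.a.b.X has moves =a=> p1
  p1 = a.b.(rec X. a.a.b.X) has moves =a=> p2
  p2 = b.(rec X. a.a.b.X) has moves =b=> p0
Reachable graph of Q (3 states):
  q0 = rec X. a.a.a.X has moves =a=> q1
  q1 = a.a.(rec X. a.a.a.X) has moves =a=> q2
  q2 = a.(rec X. a.a.a.X) has moves =a=> q0
Run σ = ⟨aab⟩ on P: start {p0}
  [1] a ⇒ {p1}
  [2] a ⇒ {p2}
  [3] b ⇒ {p0}
  P completes σ.
Run σ = ⟨aab⟩ on Q: start {q0}
  [1] a ⇒ {q1}
  [2] a ⇒ {q2}
  [3] b ⇒ ∅ (Q stuck)

aab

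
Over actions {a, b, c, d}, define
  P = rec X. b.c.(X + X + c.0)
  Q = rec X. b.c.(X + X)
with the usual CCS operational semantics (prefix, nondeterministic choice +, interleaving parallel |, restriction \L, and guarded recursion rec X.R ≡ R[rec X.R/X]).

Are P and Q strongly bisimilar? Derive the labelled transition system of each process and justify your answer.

NO

Reachable graph of P (4 states):
  s0 = rec X. b.c.(X + X + c.0) → —b→ s1
  s1 = c.((rec X. b.c.(X + X + c.0)) + (rec X. b.c.(X + X + c.0)) + c.0) → —c→ s2
  s2 = (rec X. b.c.(X + X + c.0)) + (rec X. b.c.(X + X + c.0)) + c.0 → —b→ s1, —c→ s3
  s3 = 0 → ·
Reachable graph of Q (3 states):
  t0 = rec X. b.c.(X + X) → —b→ t1
  t1 = c.((rec X. b.c.(X + X)) + (rec X. b.c.(X + X))) → —c→ t2
  t2 = (rec X. b.c.(X + X)) + (rec X. b.c.(X + X)) → —b→ t1
Partition-refinement fixed point:
  B0 = {s0}
  B1 = {s1}
  B2 = {s2}
  B3 = {s3}
  B4 = {t0, t2}
  B5 = {t1}
s0 ∈ B0, t0 ∈ B4 → different blocks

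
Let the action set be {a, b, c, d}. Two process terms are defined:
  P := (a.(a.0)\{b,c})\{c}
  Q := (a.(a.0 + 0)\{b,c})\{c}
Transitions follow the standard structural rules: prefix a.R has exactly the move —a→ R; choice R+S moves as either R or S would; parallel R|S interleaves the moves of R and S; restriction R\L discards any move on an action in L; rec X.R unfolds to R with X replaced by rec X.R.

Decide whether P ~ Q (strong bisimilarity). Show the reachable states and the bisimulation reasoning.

P ~ Q

LTS(P): 3 reachable states
  s0 = (a.(a.0)\{b,c})\{c} | -a-> s1
  s1 = (a.0)\{b,c}\{c} | -a-> s2
  s2 = 0\{b,c}\{c} | (no moves)
LTS(Q): 3 reachable states
  t0 = (a.(a.0 + 0)\{b,c})\{c} | -a-> t1
  t1 = (a.0 + 0)\{b,c}\{c} | -a-> t2
  t2 = 0\{b,c}\{c} | (no moves)
Partition-refinement fixed point:
  B0 = {s0, t0}
  B1 = {s1, t1}
  B2 = {s2, t2}
s0 ∈ B0, t0 ∈ B0 → same block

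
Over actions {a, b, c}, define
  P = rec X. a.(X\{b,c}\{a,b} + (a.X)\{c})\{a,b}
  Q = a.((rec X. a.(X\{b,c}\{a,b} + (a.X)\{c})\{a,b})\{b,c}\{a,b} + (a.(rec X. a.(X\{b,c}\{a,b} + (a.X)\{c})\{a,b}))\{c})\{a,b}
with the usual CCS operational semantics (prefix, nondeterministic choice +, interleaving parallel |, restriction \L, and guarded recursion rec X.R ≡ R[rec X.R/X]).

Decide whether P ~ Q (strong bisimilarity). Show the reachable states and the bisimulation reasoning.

P's transition system — 2 states:
  s0 = rec X. a.(X\{b,c}\{a,b} + (a.X)\{c})\{a,b} :: =a=> s1
  s1 = ((rec X. a.(X\{b,c}\{a,b} + (a.X)\{c})\{a,b})\{b,c}\{a,b} + (a.(rec X. a.(X\{b,c}\{a,b} + (a.X)\{c})\{a,b}))\{c})\{a,b} :: ·
Q's transition system — 2 states:
  t0 = a.((rec X. a.(X\{b,c}\{a,b} + (a.X)\{c})\{a,b})\{b,c}\{a,b} + (a.(rec X. a.(X\{b,c}\{a,b} + (a.X)\{c})\{a,b}))\{c})\{a,b} :: =a=> t1
  t1 = ((rec X. a.(X\{b,c}\{a,b} + (a.X)\{c})\{a,b})\{b,c}\{a,b} + (a.(rec X. a.(X\{b,c}\{a,b} + (a.X)\{c})\{a,b}))\{c})\{a,b} :: ·
Partition-refinement fixed point:
  B0 = {s0, t0}
  B1 = {s1, t1}
s0 ∈ B0, t0 ∈ B0 → same block

P ~ Q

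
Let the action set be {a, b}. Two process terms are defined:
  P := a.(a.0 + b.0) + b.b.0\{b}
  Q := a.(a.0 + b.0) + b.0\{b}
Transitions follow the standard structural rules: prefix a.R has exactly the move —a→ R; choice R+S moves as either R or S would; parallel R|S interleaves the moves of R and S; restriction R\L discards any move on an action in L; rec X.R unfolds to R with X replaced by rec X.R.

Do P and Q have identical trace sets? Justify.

Reachable graph of P (5 states):
  u0 = a.(a.0 + b.0) + b.b.0\{b} → —a→ u1, —b→ u2
  u1 = a.0 + b.0 → —a→ u3, —b→ u3
  u2 = b.0\{b} → —b→ u4
  u3 = 0 → ·
  u4 = 0\{b} → ·
Reachable graph of Q (4 states):
  v0 = a.(a.0 + b.0) + b.0\{b} → —a→ v1, —b→ v2
  v1 = a.0 + b.0 → —a→ v3, —b→ v3
  v2 = 0\{b} → ·
  v3 = 0 → ·
Executing bb from P (initial set {u0}):
  step 1 (b): {u2}
  step 2 (b): {u4}
  — P admits the full trace.
Executing bb from Q (initial set {v0}):
  step 1 (b): {v2}
  step 2 (b): no successor for Q

trace-distinct — witness ⟨bb⟩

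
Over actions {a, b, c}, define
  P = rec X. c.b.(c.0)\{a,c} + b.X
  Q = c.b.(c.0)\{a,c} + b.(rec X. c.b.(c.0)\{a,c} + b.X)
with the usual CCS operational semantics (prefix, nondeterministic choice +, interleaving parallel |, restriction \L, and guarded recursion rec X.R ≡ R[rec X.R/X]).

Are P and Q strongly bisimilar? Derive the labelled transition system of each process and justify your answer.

P's transition system — 3 states:
  m0 = rec X. c.b.(c.0)\{a,c} + b.X has moves ··b··> m0, ··c··> m1
  m1 = b.(c.0)\{a,c} has moves ··b··> m2
  m2 = (c.0)\{a,c} has moves deadlocked
Q's transition system — 4 states:
  n0 = c.b.(c.0)\{a,c} + b.(rec X. c.b.(c.0)\{a,c} + b.X) has moves ··b··> n1, ··c··> n2
  n1 = rec X. c.b.(c.0)\{a,c} + b.X has moves ··b··> n1, ··c··> n2
  n2 = b.(c.0)\{a,c} has moves ··b··> n3
  n3 = (c.0)\{a,c} has moves deadlocked
Bisimilarity quotient blocks:
  B0 = {m0, n0, n1}
  B1 = {m1, n2}
  B2 = {m2, n3}
m0 ∈ B0, n0 ∈ B0 → same block

P ~ Q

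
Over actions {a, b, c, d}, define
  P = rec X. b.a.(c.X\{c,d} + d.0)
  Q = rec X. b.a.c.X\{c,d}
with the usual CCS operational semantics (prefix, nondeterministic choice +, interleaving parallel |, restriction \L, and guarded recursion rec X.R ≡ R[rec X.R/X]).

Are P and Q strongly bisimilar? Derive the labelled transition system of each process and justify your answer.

P ≁ Q

LTS(P): 7 reachable states
  s0 = rec X. b.a.(c.X\{c,d} + d.0) :: --b--▸ s1
  s1 = a.(c.(rec X. b.a.(c.X\{c,d} + d.0))\{c,d} + d.0) :: --a--▸ s2
  s2 = c.(rec X. b.a.(c.X\{c,d} + d.0))\{c,d} + d.0 :: --c--▸ s3, --d--▸ s4
  s3 = (rec X. b.a.(c.X\{c,d} + d.0))\{c,d} :: --b--▸ s5
  s4 = 0 :: (no moves)
  s5 = (a.(c.(rec X. b.a.(c.X\{c,d} + d.0))\{c,d} + d.0))\{c,d} :: --a--▸ s6
  s6 = (c.(rec X. b.a.(c.X\{c,d} + d.0))\{c,d} + d.0)\{c,d} :: (no moves)
LTS(Q): 6 reachable states
  t0 = rec X. b.a.c.X\{c,d} :: --b--▸ t1
  t1 = a.c.(rec X. b.a.c.X\{c,d})\{c,d} :: --a--▸ t2
  t2 = c.(rec X. b.a.c.X\{c,d})\{c,d} :: --c--▸ t3
  t3 = (rec X. b.a.c.X\{c,d})\{c,d} :: --b--▸ t4
  t4 = (a.c.(rec X. b.a.c.X\{c,d})\{c,d})\{c,d} :: --a--▸ t5
  t5 = (c.(rec X. b.a.c.X\{c,d})\{c,d})\{c,d} :: (no moves)
Coarsest stable partition (strong bisimilarity classes):
  B0 = {s0}
  B1 = {s1}
  B2 = {s2}
  B3 = {s4, s6, t5}
  B4 = {s3, t3}
  B5 = {s5, t4}
  B6 = {t0}
  B7 = {t1}
  B8 = {t2}
s0 ∈ B0, t0 ∈ B6 → different blocks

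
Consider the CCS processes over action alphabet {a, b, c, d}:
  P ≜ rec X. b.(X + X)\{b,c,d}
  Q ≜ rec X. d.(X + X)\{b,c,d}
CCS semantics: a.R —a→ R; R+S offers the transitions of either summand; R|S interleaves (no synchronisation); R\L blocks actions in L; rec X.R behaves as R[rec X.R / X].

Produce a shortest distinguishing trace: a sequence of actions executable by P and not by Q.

LTS(P): 2 reachable states
  u0 = rec X. b.(X + X)\{b,c,d} :: ··b··> u1
  u1 = ((rec X. b.(X + X)\{b,c,d}) + (rec X. b.(X + X)\{b,c,d}))\{b,c,d} :: ∅
LTS(Q): 2 reachable states
  v0 = rec X. d.(X + X)\{b,c,d} :: ··d··> v1
  v1 = ((rec X. d.(X + X)\{b,c,d}) + (rec X. d.(X + X)\{b,c,d}))\{b,c,d} :: ∅
Executing b from P (initial set {u0}):
  after b @ step 1: {u1}
  — P admits the full trace.
Executing b from Q (initial set {v0}):
  after b @ step 1: no successor for Q

b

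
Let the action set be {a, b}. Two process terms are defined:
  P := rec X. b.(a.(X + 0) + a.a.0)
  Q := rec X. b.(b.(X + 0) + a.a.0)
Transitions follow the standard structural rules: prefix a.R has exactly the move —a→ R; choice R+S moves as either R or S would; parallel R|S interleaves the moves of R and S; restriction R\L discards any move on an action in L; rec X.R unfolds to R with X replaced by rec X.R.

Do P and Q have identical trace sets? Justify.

traces(P) ≠ traces(Q) — witness ⟨bab⟩

LTS(P): 5 reachable states
  s0 = rec X. b.(a.(X + 0) + a.a.0) → =b=> s1
  s1 = a.((rec X. b.(a.(X + 0) + a.a.0)) + 0) + a.a.0 → =a=> s2, =a=> s3
  s2 = (rec X. b.(a.(X + 0) + a.a.0)) + 0 → =b=> s1
  s3 = a.0 → =a=> s4
  s4 = 0 → ·
LTS(Q): 5 reachable states
  t0 = rec X. b.(b.(X + 0) + a.a.0) → =b=> t1
  t1 = b.((rec X. b.(b.(X + 0) + a.a.0)) + 0) + a.a.0 → =a=> t2, =b=> t3
  t2 = a.0 → =a=> t4
  t3 = (rec X. b.(b.(X + 0) + a.a.0)) + 0 → =b=> t1
  t4 = 0 → ·
Executing bab from P (initial set {s0}):
  after b @ step 1: {s1}
  after a @ step 2: {s2, s3}
  after b @ step 3: {s1}
  — P admits the full trace.
Executing bab from Q (initial set {t0}):
  after b @ step 1: {t1}
  after a @ step 2: {t2}
  after b @ step 3: ∅  — Q cannot continue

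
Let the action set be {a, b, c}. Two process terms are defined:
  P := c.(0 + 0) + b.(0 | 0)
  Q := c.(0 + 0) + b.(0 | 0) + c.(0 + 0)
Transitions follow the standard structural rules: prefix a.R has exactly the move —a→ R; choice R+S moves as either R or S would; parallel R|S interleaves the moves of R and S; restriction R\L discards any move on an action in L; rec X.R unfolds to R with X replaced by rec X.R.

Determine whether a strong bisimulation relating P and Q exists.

LTS(P): 3 reachable states
  s0 = c.(0 + 0) + b.(0 | 0) | --b--▸ s1, --c--▸ s2
  s1 = 0 | 0 | deadlocked
  s2 = 0 + 0 | deadlocked
LTS(Q): 3 reachable states
  t0 = c.(0 + 0) + b.(0 | 0) + c.(0 + 0) | --b--▸ t1, --c--▸ t2
  t1 = 0 | 0 | deadlocked
  t2 = 0 + 0 | deadlocked
Partition-refinement fixed point:
  B0 = {s0, t0}
  B1 = {s1, s2, t1, t2}
s0 ∈ B0, t0 ∈ B0 → same block

YES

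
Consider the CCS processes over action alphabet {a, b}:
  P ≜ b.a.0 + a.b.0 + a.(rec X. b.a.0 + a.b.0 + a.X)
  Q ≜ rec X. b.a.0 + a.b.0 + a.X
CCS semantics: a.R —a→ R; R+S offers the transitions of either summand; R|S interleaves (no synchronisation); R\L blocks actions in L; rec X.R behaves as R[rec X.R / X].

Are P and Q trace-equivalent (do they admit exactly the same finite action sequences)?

YES

P's transition system — 5 states:
  s0 = b.a.0 + a.b.0 + a.(rec X. b.a.0 + a.b.0 + a.X) :: =a=> s1, =a=> s2, =b=> s3
  s1 = b.0 :: =b=> s4
  s2 = rec X. b.a.0 + a.b.0 + a.X :: =a=> s1, =a=> s2, =b=> s3
  s3 = a.0 :: =a=> s4
  s4 = 0 :: ∅
Q's transition system — 4 states:
  t0 = rec X. b.a.0 + a.b.0 + a.X :: =a=> t0, =a=> t1, =b=> t2
  t1 = b.0 :: =b=> t3
  t2 = a.0 :: =a=> t3
  t3 = 0 :: ∅
Coarsest stable partition (strong bisimilarity classes):
  B0 = {s0, s2, t0}
  B1 = {s1, t1}
  B2 = {s4, t3}
  B3 = {s3, t2}
s0 ∈ B0, t0 ∈ B0 → same block
Bisimilar ⇒ trace-equivalent.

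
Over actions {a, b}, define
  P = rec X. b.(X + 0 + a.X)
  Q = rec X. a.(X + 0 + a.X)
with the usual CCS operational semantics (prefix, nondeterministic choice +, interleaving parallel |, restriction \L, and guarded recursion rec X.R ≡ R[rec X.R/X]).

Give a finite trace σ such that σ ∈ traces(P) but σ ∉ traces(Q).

b

Reachable graph of P (2 states):
  s0 = rec X. b.(X + 0 + a.X) has moves =b=> s1
  s1 = (rec X. b.(X + 0 + a.X)) + 0 + a.(rec X. b.(X + 0 + a.X)) has moves =a=> s0, =b=> s1
Reachable graph of Q (2 states):
  t0 = rec X. a.(X + 0 + a.X) has moves =a=> t1
  t1 = (rec X. a.(X + 0 + a.X)) + 0 + a.(rec X. a.(X + 0 + a.X)) has moves =a=> t0, =a=> t1
Executing b from P (initial set {s0}):
  after b @ step 1: {s1}
  ✓ P
Executing b from Q (initial set {t0}):
  after b @ step 1: ∅  — Q cannot continue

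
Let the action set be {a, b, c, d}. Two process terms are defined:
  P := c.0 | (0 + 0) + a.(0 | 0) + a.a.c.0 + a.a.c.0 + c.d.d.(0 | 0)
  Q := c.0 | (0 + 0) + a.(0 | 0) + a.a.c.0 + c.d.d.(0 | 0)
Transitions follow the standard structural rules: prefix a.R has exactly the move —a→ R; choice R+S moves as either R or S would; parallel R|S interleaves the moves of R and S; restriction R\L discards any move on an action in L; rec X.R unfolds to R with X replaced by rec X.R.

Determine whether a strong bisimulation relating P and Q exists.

P's transition system — 8 states:
  s0 = c.0 | (0 + 0) + a.(0 | 0) + a.a.c.0 + a.a.c.0 + c.d.d.(0 | 0) | --a--▸ s1, --a--▸ s2, --c--▸ s3, --c--▸ s4
  s1 = 0 | 0 | (no moves)
  s2 = a.c.0 | --a--▸ s5
  s3 = 0 | (0 + 0) | (no moves)
  s4 = d.d.(0 | 0) | --d--▸ s6
  s5 = c.0 | --c--▸ s7
  s6 = d.(0 | 0) | --d--▸ s1
  s7 = 0 | (no moves)
Q's transition system — 8 states:
  t0 = c.0 | (0 + 0) + a.(0 | 0) + a.a.c.0 + c.d.d.(0 | 0) | --a--▸ t1, --a--▸ t2, --c--▸ t3, --c--▸ t4
  t1 = 0 | 0 | (no moves)
  t2 = a.c.0 | --a--▸ t5
  t3 = 0 | (0 + 0) | (no moves)
  t4 = d.d.(0 | 0) | --d--▸ t6
  t5 = c.0 | --c--▸ t7
  t6 = d.(0 | 0) | --d--▸ t1
  t7 = 0 | (no moves)
Partition-refinement fixed point:
  B0 = {s0, t0}
  B1 = {s1, s3, s7, t1, t3, t7}
  B2 = {s2, t2}
  B3 = {s5, t5}
  B4 = {s4, t4}
  B5 = {s6, t6}
s0 ∈ B0, t0 ∈ B0 → same block

P ~ Q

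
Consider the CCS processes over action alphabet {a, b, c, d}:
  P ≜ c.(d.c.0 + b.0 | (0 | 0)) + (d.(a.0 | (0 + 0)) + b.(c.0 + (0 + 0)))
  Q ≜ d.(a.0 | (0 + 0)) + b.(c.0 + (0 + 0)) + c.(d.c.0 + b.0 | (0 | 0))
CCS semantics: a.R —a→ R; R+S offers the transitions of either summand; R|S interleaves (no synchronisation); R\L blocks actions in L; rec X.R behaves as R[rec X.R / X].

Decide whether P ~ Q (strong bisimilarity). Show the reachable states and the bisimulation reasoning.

Reachable graph of P (8 states):
  m0 = c.(d.c.0 + b.0 | (0 | 0)) + (d.(a.0 | (0 + 0)) + b.(c.0 + (0 + 0))) | =b=> m1, =c=> m2, =d=> m3
  m1 = c.0 + (0 + 0) | =c=> m4
  m2 = d.c.0 + b.0 | (0 | 0) | =b=> m5, =d=> m6
  m3 = a.0 | (0 + 0) | =a=> m7
  m4 = 0 | stopped
  m5 = 0 | (0 | 0) | stopped
  m6 = c.0 | =c=> m4
  m7 = 0 | (0 + 0) | stopped
Reachable graph of Q (8 states):
  n0 = d.(a.0 | (0 + 0)) + b.(c.0 + (0 + 0)) + c.(d.c.0 + b.0 | (0 | 0)) | =b=> n1, =c=> n2, =d=> n3
  n1 = c.0 + (0 + 0) | =c=> n4
  n2 = d.c.0 + b.0 | (0 | 0) | =b=> n5, =d=> n6
  n3 = a.0 | (0 + 0) | =a=> n7
  n4 = 0 | stopped
  n5 = 0 | (0 | 0) | stopped
  n6 = c.0 | =c=> n4
  n7 = 0 | (0 + 0) | stopped
Bisimilarity quotient blocks:
  B0 = {m0, n0}
  B1 = {m2, n2}
  B2 = {m4, m5, m7, n4, n5, n7}
  B3 = {m1, m6, n1, n6}
  B4 = {m3, n3}
m0 ∈ B0, n0 ∈ B0 → same block

YES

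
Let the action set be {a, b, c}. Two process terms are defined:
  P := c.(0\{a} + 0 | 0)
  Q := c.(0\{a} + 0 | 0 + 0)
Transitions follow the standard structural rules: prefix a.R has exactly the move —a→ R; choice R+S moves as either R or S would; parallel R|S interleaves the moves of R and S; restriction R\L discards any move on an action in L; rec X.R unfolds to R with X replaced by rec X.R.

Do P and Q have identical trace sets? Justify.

LTS(P): 2 reachable states
  u0 = c.(0\{a} + 0 | 0) :: -c-> u1
  u1 = 0\{a} + 0 | 0 :: (no moves)
LTS(Q): 2 reachable states
  v0 = c.(0\{a} + 0 | 0 + 0) :: -c-> v1
  v1 = 0\{a} + 0 | 0 + 0 :: (no moves)
Bisimilarity quotient blocks:
  B0 = {u0, v0}
  B1 = {u1, v1}
u0 ∈ B0, v0 ∈ B0 → same block
Bisimilar ⇒ trace-equivalent.

traces(P) = traces(Q)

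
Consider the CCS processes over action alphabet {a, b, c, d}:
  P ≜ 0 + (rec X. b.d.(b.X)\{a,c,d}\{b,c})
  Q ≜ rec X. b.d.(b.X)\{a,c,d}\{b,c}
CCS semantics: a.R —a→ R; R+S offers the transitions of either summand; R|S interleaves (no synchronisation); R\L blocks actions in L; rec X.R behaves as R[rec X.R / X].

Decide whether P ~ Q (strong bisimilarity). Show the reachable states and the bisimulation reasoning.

YES

LTS(P): 3 reachable states
  p0 = 0 + (rec X. b.d.(b.X)\{a,c,d}\{b,c}) | -b-> p1
  p1 = d.(b.(rec X. b.d.(b.X)\{a,c,d}\{b,c}))\{a,c,d}\{b,c} | -d-> p2
  p2 = (b.(rec X. b.d.(b.X)\{a,c,d}\{b,c}))\{a,c,d}\{b,c} | ∅
LTS(Q): 3 reachable states
  q0 = rec X. b.d.(b.X)\{a,c,d}\{b,c} | -b-> q1
  q1 = d.(b.(rec X. b.d.(b.X)\{a,c,d}\{b,c}))\{a,c,d}\{b,c} | -d-> q2
  q2 = (b.(rec X. b.d.(b.X)\{a,c,d}\{b,c}))\{a,c,d}\{b,c} | ∅
Coarsest stable partition (strong bisimilarity classes):
  B0 = {p0, q0}
  B1 = {p1, q1}
  B2 = {p2, q2}
p0 ∈ B0, q0 ∈ B0 → same block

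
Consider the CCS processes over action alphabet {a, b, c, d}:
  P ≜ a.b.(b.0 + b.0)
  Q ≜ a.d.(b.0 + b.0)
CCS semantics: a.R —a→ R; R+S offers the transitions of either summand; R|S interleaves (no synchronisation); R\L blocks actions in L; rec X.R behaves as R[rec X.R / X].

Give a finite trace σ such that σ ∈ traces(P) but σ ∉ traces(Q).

LTS(P): 4 reachable states
  p0 = a.b.(b.0 + b.0) → —a→ p1
  p1 = b.(b.0 + b.0) → —b→ p2
  p2 = b.0 + b.0 → —b→ p3
  p3 = 0 → stopped
LTS(Q): 4 reachable states
  q0 = a.d.(b.0 + b.0) → —a→ q1
  q1 = d.(b.0 + b.0) → —d→ q2
  q2 = b.0 + b.0 → —b→ q3
  q3 = 0 → stopped
Run σ = ⟨ab⟩ on P: start {p0}
  [1] a ⇒ {p1}
  [2] b ⇒ {p2}
  P completes σ.
Run σ = ⟨ab⟩ on Q: start {q0}
  [1] a ⇒ {q1}
  [2] b ⇒ ∅  — Q cannot continue

ab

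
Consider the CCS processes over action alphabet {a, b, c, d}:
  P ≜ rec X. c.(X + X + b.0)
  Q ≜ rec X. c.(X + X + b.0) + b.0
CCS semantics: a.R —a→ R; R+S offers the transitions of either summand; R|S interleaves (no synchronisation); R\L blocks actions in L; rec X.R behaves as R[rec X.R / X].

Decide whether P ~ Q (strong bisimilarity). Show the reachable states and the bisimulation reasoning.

P ≁ Q

LTS(P): 3 reachable states
  s0 = rec X. c.(X + X + b.0) | =c=> s1
  s1 = (rec X. c.(X + X + b.0)) + (rec X. c.(X + X + b.0)) + b.0 | =b=> s2, =c=> s1
  s2 = 0 | stopped
LTS(Q): 3 reachable states
  t0 = rec X. c.(X + X + b.0) + b.0 | =b=> t1, =c=> t2
  t1 = 0 | stopped
  t2 = (rec X. c.(X + X + b.0) + b.0) + (rec X. c.(X + X + b.0) + b.0) + b.0 | =b=> t1, =c=> t2
Partition-refinement fixed point:
  B0 = {s0}
  B1 = {s1, t0, t2}
  B2 = {s2, t1}
s0 ∈ B0, t0 ∈ B1 → different blocks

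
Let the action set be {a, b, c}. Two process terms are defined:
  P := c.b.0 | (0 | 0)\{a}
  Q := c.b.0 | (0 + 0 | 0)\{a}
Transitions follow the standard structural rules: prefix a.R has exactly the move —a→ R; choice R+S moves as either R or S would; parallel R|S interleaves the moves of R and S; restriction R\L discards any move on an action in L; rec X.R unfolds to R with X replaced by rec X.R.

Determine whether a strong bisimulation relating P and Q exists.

bisimilar

LTS(P): 3 reachable states
  s0 = c.b.0 | (0 | 0)\{a} :: -c-> s1
  s1 = b.0 | (0 | 0)\{a} :: -b-> s2
  s2 = 0 | (0 | 0)\{a} :: ·
LTS(Q): 3 reachable states
  t0 = c.b.0 | (0 + 0 | 0)\{a} :: -c-> t1
  t1 = b.0 | (0 + 0 | 0)\{a} :: -b-> t2
  t2 = 0 | (0 + 0 | 0)\{a} :: ·
Partition-refinement fixed point:
  B0 = {s0, t0}
  B1 = {s1, t1}
  B2 = {s2, t2}
s0 ∈ B0, t0 ∈ B0 → same block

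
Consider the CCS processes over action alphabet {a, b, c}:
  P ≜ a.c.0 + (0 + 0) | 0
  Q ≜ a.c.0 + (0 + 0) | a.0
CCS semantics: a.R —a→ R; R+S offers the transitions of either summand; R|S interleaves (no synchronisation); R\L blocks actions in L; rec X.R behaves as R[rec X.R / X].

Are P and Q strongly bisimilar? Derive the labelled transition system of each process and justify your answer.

Reachable graph of P (3 states):
  m0 = a.c.0 + (0 + 0) | 0 | ··a··> m1
  m1 = c.0 | ··c··> m2
  m2 = 0 | ·
Reachable graph of Q (4 states):
  n0 = a.c.0 + (0 + 0) | a.0 | ··a··> n1, ··a··> n2
  n1 = (0 + 0) | 0 | ·
  n2 = c.0 | ··c··> n3
  n3 = 0 | ·
Partition-refinement fixed point:
  B0 = {m0}
  B1 = {m1, n2}
  B2 = {m2, n1, n3}
  B3 = {n0}
m0 ∈ B0, n0 ∈ B3 → different blocks

P ≁ Q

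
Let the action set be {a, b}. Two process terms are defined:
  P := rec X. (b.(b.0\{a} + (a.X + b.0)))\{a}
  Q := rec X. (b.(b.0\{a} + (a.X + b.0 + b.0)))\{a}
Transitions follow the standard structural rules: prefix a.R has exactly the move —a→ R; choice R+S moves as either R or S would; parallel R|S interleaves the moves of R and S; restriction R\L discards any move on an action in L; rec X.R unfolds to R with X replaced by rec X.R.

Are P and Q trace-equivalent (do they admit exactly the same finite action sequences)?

trace-equivalent

P's transition system — 4 states:
  u0 = rec X. (b.(b.0\{a} + (a.X + b.0)))\{a} :: —b→ u1
  u1 = (b.0\{a} + (a.(rec X. (b.(b.0\{a} + (a.X + b.0)))\{a}) + b.0))\{a} :: —b→ u2, —b→ u3
  u2 = 0\{a} :: ∅
  u3 = 0\{a}\{a} :: ∅
Q's transition system — 4 states:
  v0 = rec X. (b.(b.0\{a} + (a.X + b.0 + b.0)))\{a} :: —b→ v1
  v1 = (b.0\{a} + (a.(rec X. (b.(b.0\{a} + (a.X + b.0 + b.0)))\{a}) + b.0 + b.0))\{a} :: —b→ v2, —b→ v3
  v2 = 0\{a} :: ∅
  v3 = 0\{a}\{a} :: ∅
Coarsest stable partition (strong bisimilarity classes):
  B0 = {u0, v0}
  B1 = {u1, v1}
  B2 = {u2, u3, v2, v3}
u0 ∈ B0, v0 ∈ B0 → same block
Bisimilar ⇒ trace-equivalent.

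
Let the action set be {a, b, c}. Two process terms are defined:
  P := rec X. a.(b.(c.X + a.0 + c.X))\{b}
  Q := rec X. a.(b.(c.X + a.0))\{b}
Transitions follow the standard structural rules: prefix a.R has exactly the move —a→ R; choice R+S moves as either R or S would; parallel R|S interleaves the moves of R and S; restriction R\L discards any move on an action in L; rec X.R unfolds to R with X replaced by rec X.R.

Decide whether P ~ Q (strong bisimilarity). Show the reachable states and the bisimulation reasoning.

Reachable graph of P (2 states):
  s0 = rec X. a.(b.(c.X + a.0 + c.X))\{b} | —a→ s1
  s1 = (b.(c.(rec X. a.(b.(c.X + a.0 + c.X))\{b}) + a.0 + c.(rec X. a.(b.(c.X + a.0 + c.X))\{b})))\{b} | ∅
Reachable graph of Q (2 states):
  t0 = rec X. a.(b.(c.X + a.0))\{b} | —a→ t1
  t1 = (b.(c.(rec X. a.(b.(c.X + a.0))\{b}) + a.0))\{b} | ∅
Bisimilarity quotient blocks:
  B0 = {s0, t0}
  B1 = {s1, t1}
s0 ∈ B0, t0 ∈ B0 → same block

bisimilar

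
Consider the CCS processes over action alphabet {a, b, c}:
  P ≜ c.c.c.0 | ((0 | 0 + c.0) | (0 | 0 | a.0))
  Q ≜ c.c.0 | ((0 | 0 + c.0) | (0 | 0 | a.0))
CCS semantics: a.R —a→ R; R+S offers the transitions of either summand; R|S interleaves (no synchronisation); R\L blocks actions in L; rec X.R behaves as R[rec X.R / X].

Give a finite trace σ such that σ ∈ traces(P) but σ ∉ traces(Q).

LTS(P): 16 reachable states
  u0 = c.c.c.0 | ((0 | 0 + c.0) | (0 | 0 | a.0)) :: ··a··> u1, ··c··> u2, ··c··> u3
  u1 = c.c.c.0 | ((0 | 0 + c.0) | (0 | 0 | 0)) :: ··c··> u4, ··c··> u5
  u2 = c.c.0 | ((0 | 0 + c.0) | (0 | 0 | a.0)) :: ··a··> u4, ··c··> u6, ··c··> u7
  u3 = c.c.c.0 | (0 | (0 | 0 | a.0)) :: ··a··> u5, ··c··> u7
  u4 = c.c.0 | ((0 | 0 + c.0) | (0 | 0 | 0)) :: ··c··> u8, ··c··> u9
  u5 = c.c.c.0 | (0 | (0 | 0 | 0)) :: ··c··> u9
  u6 = c.0 | ((0 | 0 + c.0) | (0 | 0 | a.0)) :: ··a··> u8, ··c··> u10, ··c··> u11
  u7 = c.c.0 | (0 | (0 | 0 | a.0)) :: ··a··> u9, ··c··> u11
  u8 = c.0 | ((0 | 0 + c.0) | (0 | 0 | 0)) :: ··c··> u12, ··c··> u13
  u9 = c.c.0 | (0 | (0 | 0 | 0)) :: ··c··> u13
  u10 = 0 | ((0 | 0 + c.0) | (0 | 0 | a.0)) :: ··a··> u12, ··c··> u14
  u11 = c.0 | (0 | (0 | 0 | a.0)) :: ··a··> u13, ··c··> u14
  u12 = 0 | ((0 | 0 + c.0) | (0 | 0 | 0)) :: ··c··> u15
  u13 = c.0 | (0 | (0 | 0 | 0)) :: ··c··> u15
  u14 = 0 | (0 | (0 | 0 | a.0)) :: ··a··> u15
  u15 = 0 | (0 | (0 | 0 | 0)) :: ·
LTS(Q): 12 reachable states
  v0 = c.c.0 | ((0 | 0 + c.0) | (0 | 0 | a.0)) :: ··a··> v1, ··c··> v2, ··c··> v3
  v1 = c.c.0 | ((0 | 0 + c.0) | (0 | 0 | 0)) :: ··c··> v4, ··c··> v5
  v2 = c.0 | ((0 | 0 + c.0) | (0 | 0 | a.0)) :: ··a··> v4, ··c··> v6, ··c··> v7
  v3 = c.c.0 | (0 | (0 | 0 | a.0)) :: ··a··> v5, ··c··> v7
  v4 = c.0 | ((0 | 0 + c.0) | (0 | 0 | 0)) :: ··c··> v8, ··c··> v9
  v5 = c.c.0 | (0 | (0 | 0 | 0)) :: ··c··> v9
  v6 = 0 | ((0 | 0 + c.0) | (0 | 0 | a.0)) :: ··a··> v8, ··c··> v10
  v7 = c.0 | (0 | (0 | 0 | a.0)) :: ··a··> v9, ··c··> v10
  v8 = 0 | ((0 | 0 + c.0) | (0 | 0 | 0)) :: ··c··> v11
  v9 = c.0 | (0 | (0 | 0 | 0)) :: ··c··> v11
  v10 = 0 | (0 | (0 | 0 | a.0)) :: ··a··> v11
  v11 = 0 | (0 | (0 | 0 | 0)) :: ·
Trace ⟨cccc⟩ through P, begin at {u0}:
  after c @ step 1: {u2, u3}
  after c @ step 2: {u6, u7}
  after c @ step 3: {u10, u11}
  after c @ step 4: {u14}
  ✓ P
Trace ⟨cccc⟩ through Q, begin at {v0}:
  after c @ step 1: {v2, v3}
  after c @ step 2: {v6, v7}
  after c @ step 3: {v10}
  after c @ step 4: no successor for Q

cccc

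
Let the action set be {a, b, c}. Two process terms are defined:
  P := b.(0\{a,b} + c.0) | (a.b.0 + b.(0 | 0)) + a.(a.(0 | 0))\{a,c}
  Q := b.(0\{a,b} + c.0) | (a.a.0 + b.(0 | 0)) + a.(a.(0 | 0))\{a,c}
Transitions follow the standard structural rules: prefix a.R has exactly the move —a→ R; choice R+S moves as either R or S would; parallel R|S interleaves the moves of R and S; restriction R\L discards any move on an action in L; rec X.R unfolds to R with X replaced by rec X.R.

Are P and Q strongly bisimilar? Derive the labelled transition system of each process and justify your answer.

P ≁ Q

P's transition system — 13 states:
  u0 = b.(0\{a,b} + c.0) | (a.b.0 + b.(0 | 0)) + a.(a.(0 | 0))\{a,c} ⊢ --a--▸ u1, --a--▸ u2, --b--▸ u3, --b--▸ u4
  u1 = (a.(0 | 0))\{a,c} ⊢ ∅
  u2 = b.(0\{a,b} + c.0) | b.0 ⊢ --b--▸ u5, --b--▸ u6
  u3 = (0\{a,b} + c.0) | (a.b.0 + b.(0 | 0)) ⊢ --a--▸ u5, --b--▸ u7, --c--▸ u8
  u4 = b.(0\{a,b} + c.0) | (0 | 0) ⊢ --b--▸ u7
  u5 = (0\{a,b} + c.0) | b.0 ⊢ --b--▸ u9, --c--▸ u10
  u6 = b.(0\{a,b} + c.0) | 0 ⊢ --b--▸ u9
  u7 = (0\{a,b} + c.0) | (0 | 0) ⊢ --c--▸ u11
  u8 = 0 | (a.b.0 + b.(0 | 0)) ⊢ --a--▸ u10, --b--▸ u11
  u9 = (0\{a,b} + c.0) | 0 ⊢ --c--▸ u12
  u10 = 0 | b.0 ⊢ --b--▸ u12
  u11 = 0 | (0 | 0) ⊢ ∅
  u12 = 0 | 0 ⊢ ∅
Q's transition system — 13 states:
  v0 = b.(0\{a,b} + c.0) | (a.a.0 + b.(0 | 0)) + a.(a.(0 | 0))\{a,c} ⊢ --a--▸ v1, --a--▸ v2, --b--▸ v3, --b--▸ v4
  v1 = (a.(0 | 0))\{a,c} ⊢ ∅
  v2 = b.(0\{a,b} + c.0) | a.0 ⊢ --a--▸ v5, --b--▸ v6
  v3 = (0\{a,b} + c.0) | (a.a.0 + b.(0 | 0)) ⊢ --a--▸ v6, --b--▸ v7, --c--▸ v8
  v4 = b.(0\{a,b} + c.0) | (0 | 0) ⊢ --b--▸ v7
  v5 = b.(0\{a,b} + c.0) | 0 ⊢ --b--▸ v9
  v6 = (0\{a,b} + c.0) | a.0 ⊢ --a--▸ v9, --c--▸ v10
  v7 = (0\{a,b} + c.0) | (0 | 0) ⊢ --c--▸ v11
  v8 = 0 | (a.a.0 + b.(0 | 0)) ⊢ --a--▸ v10, --b--▸ v11
  v9 = (0\{a,b} + c.0) | 0 ⊢ --c--▸ v12
  v10 = 0 | a.0 ⊢ --a--▸ v12
  v11 = 0 | (0 | 0) ⊢ ∅
  v12 = 0 | 0 ⊢ ∅
Bisimilarity quotient blocks:
  B0 = {u0}
  B1 = {u3}
  B2 = {u5}
  B3 = {u10}
  B4 = {u1, u11, u12, v1, v11, v12}
  B5 = {u7, u9, v7, v9}
  B6 = {u8}
  B7 = {u2}
  B8 = {u4, u6, v4, v5}
  B9 = {v0}
  B10 = {v3}
  B11 = {v8}
  B12 = {v10}
  B13 = {v6}
  B14 = {v2}
u0 ∈ B0, v0 ∈ B9 → different blocks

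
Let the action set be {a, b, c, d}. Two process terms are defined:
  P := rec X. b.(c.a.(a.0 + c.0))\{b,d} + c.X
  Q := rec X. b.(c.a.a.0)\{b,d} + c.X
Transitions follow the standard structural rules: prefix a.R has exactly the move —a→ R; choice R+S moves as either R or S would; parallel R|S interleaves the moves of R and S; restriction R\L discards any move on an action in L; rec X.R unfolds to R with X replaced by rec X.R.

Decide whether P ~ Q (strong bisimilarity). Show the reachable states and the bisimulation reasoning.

LTS(P): 5 reachable states
  s0 = rec X. b.(c.a.(a.0 + c.0))\{b,d} + c.X has moves —b→ s1, —c→ s0
  s1 = (c.a.(a.0 + c.0))\{b,d} has moves —c→ s2
  s2 = (a.(a.0 + c.0))\{b,d} has moves —a→ s3
  s3 = (a.0 + c.0)\{b,d} has moves —a→ s4, —c→ s4
  s4 = 0\{b,d} has moves (no moves)
LTS(Q): 5 reachable states
  t0 = rec X. b.(c.a.a.0)\{b,d} + c.X has moves —b→ t1, —c→ t0
  t1 = (c.a.a.0)\{b,d} has moves —c→ t2
  t2 = (a.a.0)\{b,d} has moves —a→ t3
  t3 = (a.0)\{b,d} has moves —a→ t4
  t4 = 0\{b,d} has moves (no moves)
Coarsest stable partition (strong bisimilarity classes):
  B0 = {s0}
  B1 = {s1}
  B2 = {s2}
  B3 = {s3}
  B4 = {s4, t4}
  B5 = {t0}
  B6 = {t1}
  B7 = {t2}
  B8 = {t3}
s0 ∈ B0, t0 ∈ B5 → different blocks

NO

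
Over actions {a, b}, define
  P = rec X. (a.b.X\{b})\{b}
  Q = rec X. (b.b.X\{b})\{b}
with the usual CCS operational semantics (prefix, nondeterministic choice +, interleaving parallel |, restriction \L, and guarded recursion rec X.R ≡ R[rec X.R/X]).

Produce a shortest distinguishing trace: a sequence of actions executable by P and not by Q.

a

Reachable graph of P (2 states):
  m0 = rec X. (a.b.X\{b})\{b} → -a-> m1
  m1 = (b.(rec X. (a.b.X\{b})\{b})\{b})\{b} → deadlocked
Reachable graph of Q (1 states):
  n0 = rec X. (b.b.X\{b})\{b} → deadlocked
Run σ = ⟨a⟩ on P: start {m0}
  [1] a ⇒ {m1}
  — P admits the full trace.
Run σ = ⟨a⟩ on Q: start {n0}
  [1] a ⇒ ∅ (Q stuck)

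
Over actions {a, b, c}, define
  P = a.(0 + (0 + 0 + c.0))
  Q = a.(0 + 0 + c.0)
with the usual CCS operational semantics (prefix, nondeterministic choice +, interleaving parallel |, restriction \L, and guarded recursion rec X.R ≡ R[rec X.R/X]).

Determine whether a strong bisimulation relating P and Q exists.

P's transition system — 3 states:
  u0 = a.(0 + (0 + 0 + c.0)) → =a=> u1
  u1 = 0 + (0 + 0 + c.0) → =c=> u2
  u2 = 0 → stopped
Q's transition system — 3 states:
  v0 = a.(0 + 0 + c.0) → =a=> v1
  v1 = 0 + 0 + c.0 → =c=> v2
  v2 = 0 → stopped
Bisimilarity quotient blocks:
  B0 = {u0, v0}
  B1 = {u1, v1}
  B2 = {u2, v2}
u0 ∈ B0, v0 ∈ B0 → same block

YES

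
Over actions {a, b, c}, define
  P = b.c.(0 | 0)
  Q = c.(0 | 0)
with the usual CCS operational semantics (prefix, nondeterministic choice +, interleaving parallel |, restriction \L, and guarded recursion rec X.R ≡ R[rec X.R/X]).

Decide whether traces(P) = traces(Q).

traces(P) ≠ traces(Q) — witness ⟨b⟩

LTS(P): 3 reachable states
  m0 = b.c.(0 | 0) → ··b··> m1
  m1 = c.(0 | 0) → ··c··> m2
  m2 = 0 | 0 → stopped
LTS(Q): 2 reachable states
  n0 = c.(0 | 0) → ··c··> n1
  n1 = 0 | 0 → stopped
Executing b from P (initial set {m0}):
  [1] b ⇒ {m1}
  — P admits the full trace.
Executing b from Q (initial set {n0}):
  [1] b ⇒ ∅ (Q stuck)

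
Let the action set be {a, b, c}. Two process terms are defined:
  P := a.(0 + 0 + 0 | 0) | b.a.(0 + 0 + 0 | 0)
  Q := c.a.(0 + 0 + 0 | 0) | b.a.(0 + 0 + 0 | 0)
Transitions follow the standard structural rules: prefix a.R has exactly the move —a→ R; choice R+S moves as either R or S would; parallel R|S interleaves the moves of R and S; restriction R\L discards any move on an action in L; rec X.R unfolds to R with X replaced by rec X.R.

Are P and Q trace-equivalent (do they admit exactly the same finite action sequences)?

LTS(P): 6 reachable states
  u0 = a.(0 + 0 + 0 | 0) | b.a.(0 + 0 + 0 | 0) has moves -a-> u1, -b-> u2
  u1 = (0 + 0 + 0 | 0) | b.a.(0 + 0 + 0 | 0) has moves -b-> u3
  u2 = a.(0 + 0 + 0 | 0) | a.(0 + 0 + 0 | 0) has moves -a-> u3, -a-> u4
  u3 = (0 + 0 + 0 | 0) | a.(0 + 0 + 0 | 0) has moves -a-> u5
  u4 = a.(0 + 0 + 0 | 0) | (0 + 0 + 0 | 0) has moves -a-> u5
  u5 = (0 + 0 + 0 | 0) | (0 + 0 + 0 | 0) has moves deadlocked
LTS(Q): 9 reachable states
  v0 = c.a.(0 + 0 + 0 | 0) | b.a.(0 + 0 + 0 | 0) has moves -b-> v1, -c-> v2
  v1 = c.a.(0 + 0 + 0 | 0) | a.(0 + 0 + 0 | 0) has moves -a-> v3, -c-> v4
  v2 = a.(0 + 0 + 0 | 0) | b.a.(0 + 0 + 0 | 0) has moves -a-> v5, -b-> v4
  v3 = c.a.(0 + 0 + 0 | 0) | (0 + 0 + 0 | 0) has moves -c-> v6
  v4 = a.(0 + 0 + 0 | 0) | a.(0 + 0 + 0 | 0) has moves -a-> v6, -a-> v7
  v5 = (0 + 0 + 0 | 0) | b.a.(0 + 0 + 0 | 0) has moves -b-> v7
  v6 = a.(0 + 0 + 0 | 0) | (0 + 0 + 0 | 0) has moves -a-> v8
  v7 = (0 + 0 + 0 | 0) | a.(0 + 0 + 0 | 0) has moves -a-> v8
  v8 = (0 + 0 + 0 | 0) | (0 + 0 + 0 | 0) has moves deadlocked
Trace ⟨a⟩ through P, begin at {u0}:
  after a @ step 1: {u1}
  P completes σ.
Trace ⟨a⟩ through Q, begin at {v0}:
  after a @ step 1: ∅ (Q stuck)

traces(P) ≠ traces(Q) — witness ⟨a⟩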